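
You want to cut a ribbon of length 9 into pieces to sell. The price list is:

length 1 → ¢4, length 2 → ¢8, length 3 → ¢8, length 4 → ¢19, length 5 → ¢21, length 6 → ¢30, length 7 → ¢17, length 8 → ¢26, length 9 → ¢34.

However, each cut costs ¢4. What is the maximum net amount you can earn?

36

Consider every possible first cut. r[k] is the best of p[i]+r[k−i] over all sellable i≤k, charging 4 whenever i<k.
r[1] = 4
r[2] = max(4+4-4, 8+0) = 8
r[3] = max(4+8-4, 8+4-4, 8+0) = 8
r[4] = max(4+8-4, 8+8-4, 8+4-4, 19+0) = 19
r[5] = max(4+19-4, 8+8-4, 8+8-4, 19+4-4, 21+0) = 21
r[6] = max(4+21-4, 8+19-4, 8+8-4, 19+8-4, 21+4-4, 30+0) = 30
r[7] = max(4+30-4, 8+21-4, 8+19-4, …, 30+4-4, 17+0) = 30
r[8] = max(4+30-4, 8+30-4, 8+21-4, …, 17+4-4, 26+0) = 34
r[9] = max(4+34-4, 8+30-4, 8+30-4, …, 26+4-4, 34+0) = 36
One optimal plan: pieces 5 + 4 (1 cut) → ¢40 − ¢4 = ¢36.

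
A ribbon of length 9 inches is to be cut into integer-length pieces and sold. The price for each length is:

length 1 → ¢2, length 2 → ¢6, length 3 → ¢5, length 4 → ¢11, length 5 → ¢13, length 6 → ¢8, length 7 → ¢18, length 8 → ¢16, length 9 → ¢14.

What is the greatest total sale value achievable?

Build best[k] bottom-up: best[k] = max over allowed piece i of (p[i] + best[k−i]).
best[1] = 2
best[2] = max(2+2, 6+0) = 6
best[3] = max(2+6, 6+2, 5+0) = 8
best[4] = max(2+8, 6+6, 5+2, 11+0) = 12
best[5] = max(2+12, 6+8, 5+6, 11+2, 13+0) = 14
best[6] = max(2+14, 6+12, 5+8, 11+6, 13+2, 8+0) = 18
best[7] = max(2+18, 6+14, 5+12, …, 8+2, 18+0) = 20
best[8] = max(2+20, 6+18, 5+14, …, 18+2, 16+0) = 24
best[9] = max(2+24, 6+20, 5+18, …, 16+2, 14+0) = 26
One optimal cutting: 2 + 2 + 2 + 2 + 1 → ¢6 + ¢6 + ¢6 + ¢6 + ¢2 = ¢26.

26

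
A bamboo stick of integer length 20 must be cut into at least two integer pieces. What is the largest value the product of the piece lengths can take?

Define f[k] = max over 1≤i<k of i · max(k−i, f[k−i]); the inner max lets the remainder stay uncut if that's better.
f[2] = 1·max(1,0) = 1·1 = 1
f[3] = max(1·2, 2·1) = 2
f[4] = max(1·3, 2·2, 3·1) = 4
f[5] = max(1·4, 2·3, 3·2, 4·1) = 6
f[6] = max(1·6, 2·4, 3·3, 4·2, 5·1) = 9
f[7] = max(1·9, 2·6, 3·4, 4·3, 5·2, 6·1) = 12
f[8] = max(1·12, 2·9, 3·6, …, 6·2, 7·1) = 18
f[9] = max(1·18, 2·12, 3·9, …, 7·2, 8·1) = 27
f[10] = max(1·27, 2·18, 3·12, …, 8·2, 9·1) = 36
f[11] = max(1·36, 2·27, 3·18, …, 9·2, 10·1) = 54
f[12] = max(1·54, 2·36, 3·27, …, 10·2, 11·1) = 81
f[13] = max(1·81, 2·54, 3·36, …, 11·2, 12·1) = 108
f[14] = max(1·108, 2·81, 3·54, …, 12·2, 13·1) = 162
f[15] = max(1·162, 2·108, 3·81, …, 13·2, 14·1) = 243
f[16] = max(1·243, 2·162, 3·108, …, 14·2, 15·1) = 324
f[17] = max(1·324, 2·243, 3·162, …, 15·2, 16·1) = 486
f[18] = max(1·486, 2·324, 3·243, …, 16·2, 17·1) = 729
f[19] = max(1·729, 2·486, 3·324, …, 17·2, 18·1) = 972
f[20] = max(1·972, 2·729, 3·486, …, 18·2, 19·1) = 1458
One optimal split: 3 + 3 + 3 + 3 + 3 + 3 + 2; product 3·3·3·3·3·3·2 = 1458.

1458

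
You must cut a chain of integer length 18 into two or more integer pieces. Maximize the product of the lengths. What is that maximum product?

Define m[k] = max over 1≤i<k of i · max(k−i, m[k−i]); the inner max lets the remainder stay uncut if that's better.
Small cases: m[2]=1, m[3]=2, m[4]=4, m[5]=6, m[6]=9, m[7]=12, m[8]=18, m[9]=27, m[10]=36.
m[11] = max(1*36, 2*27, 3*18, …, 9*2, 10*1) = 54
m[12] = max(1*54, 2*36, 3*27, …, 10*2, 11*1) = 81
m[13] = max(1*81, 2*54, 3*36, …, 11*2, 12*1) = 108
m[14] = max(1*108, 2*81, 3*54, …, 12*2, 13*1) = 162
m[15] = max(1*162, 2*108, 3*81, …, 13*2, 14*1) = 243
m[16] = max(1*243, 2*162, 3*108, …, 14*2, 15*1) = 324
m[17] = max(1*324, 2*243, 3*162, …, 15*2, 16*1) = 486
m[18] = max(1*486, 2*324, 3*243, …, 16*2, 17*1) = 729
One optimal split: 3 + 3 + 3 + 3 + 3 + 3; product 3*3*3*3*3*3 = 729.

729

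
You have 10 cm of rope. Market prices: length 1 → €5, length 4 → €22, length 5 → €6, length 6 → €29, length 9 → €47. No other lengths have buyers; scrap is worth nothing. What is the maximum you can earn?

Let best[k] be the best obtainable value from length k. For each k, try every first piece i and keep the best of price[i] + best[k−i].
best[1] = 5
best[2] = 10  (first piece 1, then best[1]=5)
best[3] = 15  (first piece 1, then best[2]=10)
best[4] = max(5+15, 22+0) = 22
best[5] = max(5+22, 22+5, 6+0) = 27
best[6] = max(5+27, 22+10, 6+5, 29+0) = 32
best[7] = max(5+32, 22+15, 6+10, 29+5) = 37
best[8] = max(5+37, 22+22, 6+15, 29+10) = 44
best[9] = max(5+44, 22+27, 6+22, 29+15, 47+0) = 49
best[10] = max(5+49, 22+32, 6+27, 29+22, 47+5) = 54
One optimal cutting: 4 + 4 + 1 + 1 → €54.

54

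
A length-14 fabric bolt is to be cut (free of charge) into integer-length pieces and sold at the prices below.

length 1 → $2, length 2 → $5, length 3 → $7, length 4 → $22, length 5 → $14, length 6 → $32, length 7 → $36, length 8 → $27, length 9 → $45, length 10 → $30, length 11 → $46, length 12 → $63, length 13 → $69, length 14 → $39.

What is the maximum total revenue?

Let best[k] be the best obtainable value from length k. For each k, try every first piece i and keep the best of price[i] + best[k−i].
best[1] = 2
best[2] = max(2+2, 5+0) = 5
best[3] = max(2+5, 5+2, 7+0) = 7
best[4] = max(2+7, 5+5, 7+2, 22+0) = 22
best[5] = max(2+22, 5+7, 7+5, 22+2, 14+0) = 24
best[6] = max(2+24, 5+22, 7+7, 22+5, 14+2, 32+0) = 32
best[7] = max(2+32, 5+24, 7+22, …, 32+2, 36+0) = 36
best[8] = max(2+36, 5+32, 7+24, …, 36+2, 27+0) = 44
best[9] = max(2+44, 5+36, 7+32, …, 27+2, 45+0) = 46
best[10] = max(2+46, 5+44, 7+36, …, 45+2, 30+0) = 54
best[11] = max(2+54, 5+46, 7+44, …, 30+2, 46+0) = 58
best[12] = max(2+58, 5+54, 7+46, …, 46+2, 63+0) = 66
best[13] = max(2+66, 5+58, 7+54, …, 63+2, 69+0) = 69
best[14] = max(2+69, 5+66, 7+58, …, 69+2, 39+0) = 76
One optimal cutting: 6 + 4 + 4 → $32 + $22 + $22 = $76.

76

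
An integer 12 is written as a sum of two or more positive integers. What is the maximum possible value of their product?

81

Fill f[k] for k=2..12: at each k try every first piece i and multiply by the better of (k−i) uncut or f[k−i].
f[2] = 1·max(1,0) = 1·1 = 1
f[3] = max(1·2, 2·1) = 2
f[4] = max(1·3, 2·2, 3·1) = 4
f[5] = max(1·4, 2·3, 3·2, 4·1) = 6
f[6] = max(1·6, 2·4, 3·3, 4·2, 5·1) = 9
f[7] = max(1·9, 2·6, 3·4, 4·3, 5·2, 6·1) = 12
f[8] = max(1·12, 2·9, 3·6, …, 6·2, 7·1) = 18
f[9] = max(1·18, 2·12, 3·9, …, 7·2, 8·1) = 27
f[10] = max(1·27, 2·18, 3·12, …, 8·2, 9·1) = 36
f[11] = max(1·36, 2·27, 3·18, …, 9·2, 10·1) = 54
f[12] = max(1·54, 2·36, 3·27, …, 10·2, 11·1) = 81
One optimal split: 3 + 3 + 3 + 3; product 3·3·3·3 = 81.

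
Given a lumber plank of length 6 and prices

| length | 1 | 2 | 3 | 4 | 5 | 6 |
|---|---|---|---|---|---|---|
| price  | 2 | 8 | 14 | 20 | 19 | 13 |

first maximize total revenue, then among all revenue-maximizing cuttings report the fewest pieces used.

Build r[k] bottom-up: r[k] = max over allowed piece i of (p[i] + r[k−i]).
r[1] = 2
r[2] = max(2+2, 8+0) = 8
r[3] = max(2+8, 8+2, 14+0) = 14
r[4] = max(2+14, 8+8, 14+2, 20+0) = 20
r[5] = max(2+20, 8+14, 14+8, 20+2, 19+0) = 22
r[6] = max(2+22, 8+20, 14+14, 20+8, 19+2, 13+0) = 28
Maximum revenue is $28.
Now minimize piece count subject to staying optimal: for each k, pieces[k] = 1 + min over i with p[i]+r[k−i]=r[k] of pieces[k−i].
pieces[3] = 1
pieces[4] = 1
pieces[5] = 2
pieces[6] = 2

2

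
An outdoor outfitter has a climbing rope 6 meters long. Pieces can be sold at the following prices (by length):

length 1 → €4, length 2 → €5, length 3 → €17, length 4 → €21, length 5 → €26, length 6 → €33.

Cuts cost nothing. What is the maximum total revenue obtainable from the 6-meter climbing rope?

Consider every possible first cut. v[k] is the best of p[i]+v[k−i] over all sellable i≤k.
v[1] = 4
v[2] = max(4+4, 5+0) = 8
v[3] = max(4+8, 5+4, 17+0) = 17
v[4] = max(4+17, 5+8, 17+4, 21+0) = 21
v[5] = max(4+21, 5+17, 17+8, 21+4, 26+0) = 26
v[6] = max(4+26, 5+21, 17+17, 21+8, 26+4, 33+0) = 34
One optimal cutting: 3 + 3 → €17 + €17 = €34.

34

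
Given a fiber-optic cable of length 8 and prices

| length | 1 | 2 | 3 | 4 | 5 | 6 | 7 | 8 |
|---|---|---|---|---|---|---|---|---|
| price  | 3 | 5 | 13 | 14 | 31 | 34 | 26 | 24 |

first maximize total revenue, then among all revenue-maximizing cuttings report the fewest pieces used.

Consider every possible first cut. r[k] is the best of p[i]+r[k−i] over all sellable i≤k.
r[1] = 3
r[2] = max(3+3, 5+0) = 6
r[3] = max(3+6, 5+3, 13+0) = 13
r[4] = max(3+13, 5+6, 13+3, 14+0) = 16
r[5] = max(3+16, 5+13, 13+6, 14+3, 31+0) = 31
r[6] = max(3+31, 5+16, 13+13, 14+6, 31+3, 34+0) = 34
r[7] = max(3+34, 5+31, 13+16, …, 34+3, 26+0) = 37
r[8] = max(3+37, 5+34, 13+31, …, 26+3, 24+0) = 44
Maximum revenue is $44.
Now minimize piece count subject to staying optimal: for each k, pieces[k] = 1 + min over i with p[i]+r[k−i]=r[k] of pieces[k−i].
pieces[5] = 1
pieces[6] = 1
pieces[7] = 2
pieces[8] = 2

2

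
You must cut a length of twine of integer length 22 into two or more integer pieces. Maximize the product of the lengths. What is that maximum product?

2916

Let m[k] be the best product for length k (with at least one cut). For each first piece i, the rest contributes max(k−i, m[k−i]).
m[2] = 1·max(1,0) = 1·1 = 1
m[3] = 1·max(2,1) = 1·2 = 2
m[4] = 2·max(2,1) = 2·2 = 4
m[5] = 2·max(3,2) = 2·3 = 6
m[6] = 3·max(3,2) = 3·3 = 9
m[7] = 2·max(5,6) = 2·6 = 12
m[8] = 2·max(6,9) = 2·9 = 18
m[9] = 3·max(6,9) = 3·9 = 27
m[10] = 2·max(8,18) = 2·18 = 36
m[11] = 2·max(9,27) = 2·27 = 54
m[12] = 3·max(9,27) = 3·27 = 81
m[13] = 2·max(11,54) = 2·54 = 108
m[14] = 2·max(12,81) = 2·81 = 162
m[15] = 3·max(12,81) = 3·81 = 243
m[16] = 2·max(14,162) = 2·162 = 324
m[17] = 2·max(15,243) = 2·243 = 486
m[18] = 3·max(15,243) = 3·243 = 729
m[19] = 2·max(17,486) = 2·486 = 972
m[20] = 2·max(18,729) = 2·729 = 1458
m[21] = 3·max(18,729) = 3·729 = 2187
m[22] = 2·max(20,1458) = 2·1458 = 2916
One optimal split: 3 + 3 + 3 + 3 + 3 + 3 + 2 + 2; product 3·3·3·3·3·3·2·2 = 2916.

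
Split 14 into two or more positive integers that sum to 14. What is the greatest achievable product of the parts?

Let prod[k] be the best product for length k (with at least one cut). For each first piece i, the rest contributes max(k−i, prod[k−i]).
Small cases: prod[2]=1, prod[3]=2, prod[4]=4, prod[5]=6, prod[6]=9, prod[7]=12, prod[8]=18, prod[9]=27.
prod[10] = 2×max(8,18) = 2×18 = 36
prod[11] = 2×max(9,27) = 2×27 = 54
prod[12] = 3×max(9,27) = 3×27 = 81
prod[13] = 2×max(11,54) = 2×54 = 108
prod[14] = 2×max(12,81) = 2×81 = 162
One optimal split: 3 + 3 + 3 + 3 + 2; product 3×3×3×3×2 = 162.

162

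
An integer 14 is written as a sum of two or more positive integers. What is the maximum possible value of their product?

Fill prod[k] for k=2..14: at each k try every first piece i and multiply by the better of (k−i) uncut or prod[k−i].
prod[2] = 1*max(1,0) = 1*1 = 1
prod[3] = 1*max(2,1) = 1*2 = 2
prod[4] = 2*max(2,1) = 2*2 = 4
prod[5] = 2*max(3,2) = 2*3 = 6
prod[6] = 3*max(3,2) = 3*3 = 9
prod[7] = 2*max(5,6) = 2*6 = 12
prod[8] = 2*max(6,9) = 2*9 = 18
prod[9] = 3*max(6,9) = 3*9 = 27
prod[10] = 2*max(8,18) = 2*18 = 36
prod[11] = 2*max(9,27) = 2*27 = 54
prod[12] = 3*max(9,27) = 3*27 = 81
prod[13] = 2*max(11,54) = 2*54 = 108
prod[14] = 2*max(12,81) = 2*81 = 162
One optimal split: 3 + 3 + 3 + 3 + 2; product 3*3*3*3*2 = 162.

162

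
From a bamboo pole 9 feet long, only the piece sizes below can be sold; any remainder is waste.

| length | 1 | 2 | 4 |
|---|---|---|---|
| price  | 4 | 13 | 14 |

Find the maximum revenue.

Let f[k] be the best obtainable value from length k. For each k, try every first piece i and keep the best of price[i] + f[k−i].
f[1] = 4
f[2] = max(4+4, 13+0) = 13
f[3] = max(4+13, 13+4) = 17
f[4] = max(4+17, 13+13, 14+0) = 26
f[5] = max(4+26, 13+17, 14+4) = 30
f[6] = max(4+30, 13+26, 14+13) = 39
f[7] = max(4+39, 13+30, 14+17) = 43
f[8] = max(4+43, 13+39, 14+26) = 52
f[9] = max(4+52, 13+43, 14+30) = 56
One optimal cutting: 2 + 2 + 2 + 2 + 1 → $56.

56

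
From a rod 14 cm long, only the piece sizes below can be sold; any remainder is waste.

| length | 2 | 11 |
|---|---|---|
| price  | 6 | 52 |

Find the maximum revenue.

58

Build r[k] bottom-up: r[k] = max over allowed piece i of (p[i] + r[k−i]).
r[1] = 0
r[2] = 6
r[3] = 6
r[4] = 12  (first piece 2, then r[2]=6)
r[5] = 12
r[6] = 18  (first piece 2, then r[4]=12)
r[7] = 18
r[8] = 24  (first piece 2, then r[6]=18)
r[9] = 24
r[10] = 30  (first piece 2, then r[8]=24)
r[11] = 52
r[12] = 52
r[13] = 58  (first piece 2, then r[11]=52)
r[14] = 58
One optimal cutting: pieces 11 + 2 with 1 cm of scrap → 58.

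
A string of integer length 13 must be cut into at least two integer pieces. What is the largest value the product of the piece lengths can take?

Fill g[k] for k=2..13: at each k try every first piece i and multiply by the better of (k−i) uncut or g[k−i].
g[2] = 1·max(1,0) = 1·1 = 1
g[3] = max(1·2, 2·1) = 2
g[4] = max(1·3, 2·2, 3·1) = 4
g[5] = max(1·4, 2·3, 3·2, 4·1) = 6
g[6] = max(1·6, 2·4, 3·3, 4·2, 5·1) = 9
g[7] = max(1·9, 2·6, 3·4, 4·3, 5·2, 6·1) = 12
g[8] = max(1·12, 2·9, 3·6, …, 6·2, 7·1) = 18
g[9] = max(1·18, 2·12, 3·9, …, 7·2, 8·1) = 27
g[10] = max(1·27, 2·18, 3·12, …, 8·2, 9·1) = 36
g[11] = max(1·36, 2·27, 3·18, …, 9·2, 10·1) = 54
g[12] = max(1·54, 2·36, 3·27, …, 10·2, 11·1) = 81
g[13] = max(1·81, 2·54, 3·36, …, 11·2, 12·1) = 108
One optimal split: 3 + 3 + 3 + 2 + 2; product 3·3·3·2·2 = 108.

108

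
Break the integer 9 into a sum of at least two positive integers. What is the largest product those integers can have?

Fill prod[k] for k=2..9: at each k try every first piece i and multiply by the better of (k−i) uncut or prod[k−i].
prod[2] = 1·max(1,0) = 1·1 = 1
prod[3] = max(1·2, 2·1) = 2
prod[4] = max(1·3, 2·2, 3·1) = 4
prod[5] = max(1·4, 2·3, 3·2, 4·1) = 6
prod[6] = max(1·6, 2·4, 3·3, 4·2, 5·1) = 9
prod[7] = max(1·9, 2·6, 3·4, 4·3, 5·2, 6·1) = 12
prod[8] = max(1·12, 2·9, 3·6, …, 6·2, 7·1) = 18
prod[9] = max(1·18, 2·12, 3·9, …, 7·2, 8·1) = 27
One optimal split: 3 + 3 + 3; product 3·3·3 = 27.

27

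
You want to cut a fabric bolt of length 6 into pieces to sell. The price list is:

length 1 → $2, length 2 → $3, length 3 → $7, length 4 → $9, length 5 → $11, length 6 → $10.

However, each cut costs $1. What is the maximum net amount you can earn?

13

Let net[k] be the best obtainable value from length k. For each k, try every first piece i and keep the best of price[i] + net[k−i] minus the 1 cut fee when i<k.
net[1] = 2
net[2] = 3  (first piece 1, then net[1]=2)
net[3] = 7
net[4] = 9
net[5] = 11
net[6] = 13  (first piece 3, then net[3]=7)
One optimal plan: pieces 3 + 3 (1 cut) → $14 − $1 = $13.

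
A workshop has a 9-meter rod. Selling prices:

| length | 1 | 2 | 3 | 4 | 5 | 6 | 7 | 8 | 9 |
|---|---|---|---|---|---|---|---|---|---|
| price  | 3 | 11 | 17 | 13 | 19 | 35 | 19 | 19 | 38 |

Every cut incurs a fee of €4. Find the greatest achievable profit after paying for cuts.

48

Let r[k] be the best obtainable value from length k. For each k, try every first piece i and keep the best of price[i] + r[k−i] minus the 4 cut fee when i<k.
r[1] = 3
r[2] = max(3+3-4, 11+0) = 11
r[3] = max(3+11-4, 11+3-4, 17+0) = 17
r[4] = max(3+17-4, 11+11-4, 17+3-4, 13+0) = 18
r[5] = max(3+18-4, 11+17-4, 17+11-4, 13+3-4, 19+0) = 24
r[6] = max(3+24-4, 11+18-4, 17+17-4, 13+11-4, 19+3-4, 35+0) = 35
r[7] = max(3+35-4, 11+24-4, 17+18-4, …, 35+3-4, 19+0) = 34
r[8] = max(3+34-4, 11+35-4, 17+24-4, …, 19+3-4, 19+0) = 42
r[9] = max(3+42-4, 11+34-4, 17+35-4, …, 19+3-4, 38+0) = 48
One optimal plan: pieces 6 + 3 (1 cut) → €52 − €4 = €48.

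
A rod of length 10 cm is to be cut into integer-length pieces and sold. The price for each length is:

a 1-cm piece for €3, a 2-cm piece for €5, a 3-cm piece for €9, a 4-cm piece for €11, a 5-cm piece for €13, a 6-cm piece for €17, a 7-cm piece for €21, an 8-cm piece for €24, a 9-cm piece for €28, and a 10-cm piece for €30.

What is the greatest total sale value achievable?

Let R[k] be the best obtainable value from length k. For each k, try every first piece i and keep the best of price[i] + R[k−i].
R[1] = 3
R[2] = max(3+3, 5+0) = 6
R[3] = max(3+6, 5+3, 9+0) = 9
R[4] = max(3+9, 5+6, 9+3, 11+0) = 12
R[5] = max(3+12, 5+9, 9+6, 11+3, 13+0) = 15
R[6] = max(3+15, 5+12, 9+9, 11+6, 13+3, 17+0) = 18
R[7] = max(3+18, 5+15, 9+12, …, 17+3, 21+0) = 21
R[8] = max(3+21, 5+18, 9+15, …, 21+3, 24+0) = 24
R[9] = max(3+24, 5+21, 9+18, …, 24+3, 28+0) = 28
R[10] = max(3+28, 5+24, 9+21, …, 28+3, 30+0) = 31
One optimal cutting: 9 + 1 → €28 + €3 = €31.

31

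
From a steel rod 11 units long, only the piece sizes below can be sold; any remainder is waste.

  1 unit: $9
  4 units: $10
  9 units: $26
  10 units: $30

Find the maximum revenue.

99

Build best[k] bottom-up: best[k] = max over allowed piece i of (p[i] + best[k−i]).
best[1] = 9
best[2] = 18  (first piece 1, then best[1]=9)
best[3] = 27  (first piece 1, then best[2]=18)
best[4] = max(9+27, 10+0) = 36
best[5] = max(9+36, 10+9) = 45
best[6] = max(9+45, 10+18) = 54
best[7] = max(9+54, 10+27) = 63
best[8] = max(9+63, 10+36) = 72
best[9] = max(9+72, 10+45, 26+0) = 81
best[10] = max(9+81, 10+54, 26+9, 30+0) = 90
best[11] = max(9+90, 10+63, 26+18, 30+9) = 99
One optimal cutting: 1 + 1 + 1 + 1 + 1 + 1 + 1 + 1 + 1 + 1 + 1 → $99.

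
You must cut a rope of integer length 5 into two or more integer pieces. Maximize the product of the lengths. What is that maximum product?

Fill P[k] for k=2..5: at each k try every first piece i and multiply by the better of (k−i) uncut or P[k−i].
P[2] = 1*max(1,0) = 1*1 = 1
P[3] = max(1*2, 2*1) = 2
P[4] = max(1*3, 2*2, 3*1) = 4
P[5] = max(1*4, 2*3, 3*2, 4*1) = 6
One optimal split: 3 + 2; product 3*2 = 6.

6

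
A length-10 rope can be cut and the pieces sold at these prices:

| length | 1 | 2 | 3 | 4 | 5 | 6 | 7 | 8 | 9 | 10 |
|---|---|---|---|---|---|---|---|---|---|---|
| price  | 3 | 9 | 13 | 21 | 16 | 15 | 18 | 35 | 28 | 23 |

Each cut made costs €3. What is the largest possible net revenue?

45

Consider every possible first cut. r[k] is the best of p[i]+r[k−i] over all sellable i≤k, charging 3 whenever i<k.
r[1] = 3
r[2] = max(3+3-3, 9+0) = 9
r[3] = max(3+9-3, 9+3-3, 13+0) = 13
r[4] = max(3+13-3, 9+9-3, 13+3-3, 21+0) = 21
r[5] = max(3+21-3, 9+13-3, 13+9-3, 21+3-3, 16+0) = 21
r[6] = max(3+21-3, 9+21-3, 13+13-3, 21+9-3, 16+3-3, 15+0) = 27
r[7] = max(3+27-3, 9+21-3, 13+21-3, …, 15+3-3, 18+0) = 31
r[8] = max(3+31-3, 9+27-3, 13+21-3, …, 18+3-3, 35+0) = 39
r[9] = max(3+39-3, 9+31-3, 13+27-3, …, 35+3-3, 28+0) = 39
r[10] = max(3+39-3, 9+39-3, 13+31-3, …, 28+3-3, 23+0) = 45
One optimal plan: pieces 4 + 4 + 2 (2 cuts) → €51 − €6 = €45.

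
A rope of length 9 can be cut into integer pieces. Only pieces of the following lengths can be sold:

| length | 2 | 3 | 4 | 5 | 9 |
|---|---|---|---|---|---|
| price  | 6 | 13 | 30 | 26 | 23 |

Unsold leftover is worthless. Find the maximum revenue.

60

Build f[k] bottom-up: f[k] = max over allowed piece i of (p[i] + f[k−i]).
f[1] = 0
f[2] = 6
f[3] = max(6+0, 13+0) = 13
f[4] = max(6+6, 13+0, 30+0) = 30
f[5] = max(6+13, 13+6, 30+0, 26+0) = 30
f[6] = max(6+30, 13+13, 30+6, 26+0) = 36
f[7] = max(6+30, 13+30, 30+13, 26+6) = 43
f[8] = max(6+36, 13+30, 30+30, 26+13) = 60
f[9] = max(6+43, 13+36, 30+30, 26+30, 23+0) = 60
One optimal cutting: pieces 4 + 4 with 1 unit of scrap → €60.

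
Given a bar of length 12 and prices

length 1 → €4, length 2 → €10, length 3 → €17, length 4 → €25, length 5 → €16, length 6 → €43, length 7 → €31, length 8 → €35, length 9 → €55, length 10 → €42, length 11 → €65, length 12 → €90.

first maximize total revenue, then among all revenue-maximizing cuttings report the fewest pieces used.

Build r[k] bottom-up: r[k] = max over allowed piece i of (p[i] + r[k−i]).
r[1] = 4
r[2] = 10
r[3] = 17
r[4] = 25
r[5] = 29  (first piece 1, then r[4]=25)
r[6] = 43
r[7] = 47  (first piece 1, then r[6]=43)
r[8] = 53  (first piece 2, then r[6]=43)
r[9] = 60  (first piece 3, then r[6]=43)
r[10] = 68  (first piece 4, then r[6]=43)
r[11] = 72  (first piece 1, then r[10]=68)
r[12] = 90
Maximum revenue is €90.
Now minimize piece count subject to staying optimal: for each k, pieces[k] = 1 + min over i with p[i]+r[k−i]=r[k] of pieces[k−i].
pieces[9] = 2
pieces[10] = 2
pieces[11] = 3
pieces[12] = 1

1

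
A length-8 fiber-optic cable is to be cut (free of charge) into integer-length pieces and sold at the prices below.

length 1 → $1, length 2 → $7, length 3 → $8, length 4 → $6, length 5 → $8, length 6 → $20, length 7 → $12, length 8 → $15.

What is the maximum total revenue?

28

Consider every possible first cut. R[k] is the best of p[i]+R[k−i] over all sellable i≤k.
R[1] = 1
R[2] = max(1+1, 7+0) = 7
R[3] = max(1+7, 7+1, 8+0) = 8
R[4] = max(1+8, 7+7, 8+1, 6+0) = 14
R[5] = max(1+14, 7+8, 8+7, 6+1, 8+0) = 15
R[6] = max(1+15, 7+14, 8+8, 6+7, 8+1, 20+0) = 21
R[7] = max(1+21, 7+15, 8+14, …, 20+1, 12+0) = 22
R[8] = max(1+22, 7+21, 8+15, …, 12+1, 15+0) = 28
One optimal cutting: 2 + 2 + 2 + 2 → $7 + $7 + $7 + $7 = $28.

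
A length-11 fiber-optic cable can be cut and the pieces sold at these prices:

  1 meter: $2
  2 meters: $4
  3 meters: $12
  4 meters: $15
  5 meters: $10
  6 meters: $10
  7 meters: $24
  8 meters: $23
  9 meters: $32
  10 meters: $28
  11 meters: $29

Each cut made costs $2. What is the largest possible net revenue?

38

Consider every possible first cut. v[k] is the best of p[i]+v[k−i] over all sellable i≤k, charging 2 whenever i<k.
v[1] = 2
v[2] = 4
v[3] = 12
v[4] = 15
v[5] = 15  (first piece 1, then v[4]=15)
v[6] = 22  (first piece 3, then v[3]=12)
v[7] = 25  (first piece 3, then v[4]=15)
v[8] = 28  (first piece 4, then v[4]=15)
v[9] = 32  (first piece 3, then v[6]=22)
v[10] = 35  (first piece 3, then v[7]=25)
v[11] = 38  (first piece 3, then v[8]=28)
One optimal plan: pieces 4 + 4 + 3 (2 cuts) → $42 − $4 = $38.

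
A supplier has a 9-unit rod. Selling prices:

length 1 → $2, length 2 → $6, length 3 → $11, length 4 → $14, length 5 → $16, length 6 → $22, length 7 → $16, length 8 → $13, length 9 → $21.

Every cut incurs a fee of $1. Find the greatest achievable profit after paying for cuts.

Consider every possible first cut. net[k] is the best of p[i]+net[k−i] over all sellable i≤k, charging 1 whenever i<k.
net[1] = 2
net[2] = max(2+2-1, 6+0) = 6
net[3] = max(2+6-1, 6+2-1, 11+0) = 11
net[4] = max(2+11-1, 6+6-1, 11+2-1, 14+0) = 14
net[5] = max(2+14-1, 6+11-1, 11+6-1, 14+2-1, 16+0) = 16
net[6] = max(2+16-1, 6+14-1, 11+11-1, 14+6-1, 16+2-1, 22+0) = 22
net[7] = max(2+22-1, 6+16-1, 11+14-1, …, 22+2-1, 16+0) = 24
net[8] = max(2+24-1, 6+22-1, 11+16-1, …, 16+2-1, 13+0) = 27
net[9] = max(2+27-1, 6+24-1, 11+22-1, …, 13+2-1, 21+0) = 32
One optimal plan: pieces 6 + 3 (1 cut) → $33 − $1 = $32.

32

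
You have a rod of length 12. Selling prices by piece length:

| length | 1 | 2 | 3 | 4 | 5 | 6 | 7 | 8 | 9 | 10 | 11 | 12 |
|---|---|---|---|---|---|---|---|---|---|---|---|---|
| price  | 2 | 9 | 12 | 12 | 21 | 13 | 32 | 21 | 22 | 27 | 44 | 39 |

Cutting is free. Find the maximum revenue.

54

Consider every possible first cut. r[k] is the best of p[i]+r[k−i] over all sellable i≤k.
r[1] = 2
r[2] = max(2+2, 9+0) = 9
r[3] = max(2+9, 9+2, 12+0) = 12
r[4] = max(2+12, 9+9, 12+2, 12+0) = 18
r[5] = max(2+18, 9+12, 12+9, 12+2, 21+0) = 21
r[6] = max(2+21, 9+18, 12+12, 12+9, 21+2, 13+0) = 27
r[7] = max(2+27, 9+21, 12+18, …, 13+2, 32+0) = 32
r[8] = max(2+32, 9+27, 12+21, …, 32+2, 21+0) = 36
r[9] = max(2+36, 9+32, 12+27, …, 21+2, 22+0) = 41
r[10] = max(2+41, 9+36, 12+32, …, 22+2, 27+0) = 45
r[11] = max(2+45, 9+41, 12+36, …, 27+2, 44+0) = 50
r[12] = max(2+50, 9+45, 12+41, …, 44+2, 39+0) = 54
One optimal cutting: 2 + 2 + 2 + 2 + 2 + 2 → $9 + $9 + $9 + $9 + $9 + $9 = $54.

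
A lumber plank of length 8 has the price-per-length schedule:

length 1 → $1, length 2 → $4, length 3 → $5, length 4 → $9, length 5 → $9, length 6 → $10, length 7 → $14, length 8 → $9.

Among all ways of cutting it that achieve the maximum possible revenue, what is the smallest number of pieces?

Build r[k] bottom-up: r[k] = max over allowed piece i of (p[i] + r[k−i]).
r[1] = 1
r[2] = 4
r[3] = 5  (first piece 1, then r[2]=4)
r[4] = 9
r[5] = 10  (first piece 1, then r[4]=9)
r[6] = 13  (first piece 2, then r[4]=9)
r[7] = 14  (first piece 1, then r[6]=13)
r[8] = 18  (first piece 4, then r[4]=9)
Maximum revenue is $18.
Now minimize piece count subject to staying optimal: for each k, pieces[k] = 1 + min over i with p[i]+r[k−i]=r[k] of pieces[k−i].
pieces[5] = 2
pieces[6] = 2
pieces[7] = 1
pieces[8] = 2

2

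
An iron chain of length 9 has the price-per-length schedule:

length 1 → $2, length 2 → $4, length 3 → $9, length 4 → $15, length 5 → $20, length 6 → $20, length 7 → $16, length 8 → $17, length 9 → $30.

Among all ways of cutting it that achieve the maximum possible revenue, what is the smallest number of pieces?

Let r[k] be the best obtainable value from length k. For each k, try every first piece i and keep the best of price[i] + r[k−i].
r[1] = 2
r[2] = max(2+2, 4+0) = 4
r[3] = max(2+4, 4+2, 9+0) = 9
r[4] = max(2+9, 4+4, 9+2, 15+0) = 15
r[5] = max(2+15, 4+9, 9+4, 15+2, 20+0) = 20
r[6] = max(2+20, 4+15, 9+9, 15+4, 20+2, 20+0) = 22
r[7] = max(2+22, 4+20, 9+15, …, 20+2, 16+0) = 24
r[8] = max(2+24, 4+22, 9+20, …, 16+2, 17+0) = 30
r[9] = max(2+30, 4+24, 9+22, …, 17+2, 30+0) = 35
Maximum revenue is $35.
Now minimize piece count subject to staying optimal: for each k, pieces[k] = 1 + min over i with p[i]+r[k−i]=r[k] of pieces[k−i].
pieces[6] = 2
pieces[7] = 2
pieces[8] = 2
pieces[9] = 2

2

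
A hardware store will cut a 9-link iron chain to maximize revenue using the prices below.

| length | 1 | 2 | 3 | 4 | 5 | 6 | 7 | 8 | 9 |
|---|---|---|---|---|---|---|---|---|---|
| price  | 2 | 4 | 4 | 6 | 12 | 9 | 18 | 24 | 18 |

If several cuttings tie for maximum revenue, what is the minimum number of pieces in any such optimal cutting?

Consider every possible first cut. r[k] is the best of p[i]+r[k−i] over all sellable i≤k.
r[1] = 2
r[2] = max(2+2, 4+0) = 4
r[3] = max(2+4, 4+2, 4+0) = 6
r[4] = max(2+6, 4+4, 4+2, 6+0) = 8
r[5] = max(2+8, 4+6, 4+4, 6+2, 12+0) = 12
r[6] = max(2+12, 4+8, 4+6, 6+4, 12+2, 9+0) = 14
r[7] = max(2+14, 4+12, 4+8, …, 9+2, 18+0) = 18
r[8] = max(2+18, 4+14, 4+12, …, 18+2, 24+0) = 24
r[9] = max(2+24, 4+18, 4+14, …, 24+2, 18+0) = 26
Maximum revenue is $26.
Now minimize piece count subject to staying optimal: for each k, pieces[k] = 1 + min over i with p[i]+r[k−i]=r[k] of pieces[k−i].
pieces[6] = 2
pieces[7] = 1
pieces[8] = 1
pieces[9] = 2

2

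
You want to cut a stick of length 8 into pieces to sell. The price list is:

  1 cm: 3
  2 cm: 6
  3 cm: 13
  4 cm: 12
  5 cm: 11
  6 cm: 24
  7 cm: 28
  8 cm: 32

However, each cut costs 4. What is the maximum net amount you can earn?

32

Let net[k] be the best obtainable value from length k. For each k, try every first piece i and keep the best of price[i] + net[k−i] minus the 4 cut fee when i<k.
net[1] = 3
net[2] = 6
net[3] = 13
net[4] = 12  (first piece 1, then net[3]=13)
net[5] = 15  (first piece 2, then net[3]=13)
net[6] = 24
net[7] = 28
net[8] = 32
Best is to make no cuts and sell whole for 32.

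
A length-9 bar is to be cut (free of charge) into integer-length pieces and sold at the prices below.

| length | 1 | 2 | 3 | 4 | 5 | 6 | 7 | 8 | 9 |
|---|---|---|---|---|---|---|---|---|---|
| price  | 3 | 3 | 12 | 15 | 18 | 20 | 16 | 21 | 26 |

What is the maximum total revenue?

36

Let v[k] be the best obtainable value from length k. For each k, try every first piece i and keep the best of price[i] + v[k−i].
v[1] = 3
v[2] = 6  (first piece 1, then v[1]=3)
v[3] = 12
v[4] = 15  (first piece 1, then v[3]=12)
v[5] = 18  (first piece 1, then v[4]=15)
v[6] = 24  (first piece 3, then v[3]=12)
v[7] = 27  (first piece 1, then v[6]=24)
v[8] = 30  (first piece 1, then v[7]=27)
v[9] = 36  (first piece 3, then v[6]=24)
One optimal cutting: 3 + 3 + 3 → $12 + $12 + $12 = $36.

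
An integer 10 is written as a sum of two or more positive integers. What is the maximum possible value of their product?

Fill g[k] for k=2..10: at each k try every first piece i and multiply by the better of (k−i) uncut or g[k−i].
Small cases: g[2]=1, g[3]=2, g[4]=4, g[5]=6.
g[6] = max(1×6, 2×4, 3×3, 4×2, 5×1) = 9
g[7] = max(1×9, 2×6, 3×4, 4×3, 5×2, 6×1) = 12
g[8] = max(1×12, 2×9, 3×6, …, 6×2, 7×1) = 18
g[9] = max(1×18, 2×12, 3×9, …, 7×2, 8×1) = 27
g[10] = max(1×27, 2×18, 3×12, …, 8×2, 9×1) = 36
One optimal split: 3 + 3 + 2 + 2; product 3×3×2×2 = 36.

36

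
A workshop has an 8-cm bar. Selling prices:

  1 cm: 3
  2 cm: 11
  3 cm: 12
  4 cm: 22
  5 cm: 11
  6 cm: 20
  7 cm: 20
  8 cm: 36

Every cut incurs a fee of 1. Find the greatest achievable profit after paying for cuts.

Consider every possible first cut. v[k] is the best of p[i]+v[k−i] over all sellable i≤k, charging 1 whenever i<k.
v[1] = 3
v[2] = 11
v[3] = 13  (first piece 1, then v[2]=11)
v[4] = 22
v[5] = 24  (first piece 1, then v[4]=22)
v[6] = 32  (first piece 2, then v[4]=22)
v[7] = 34  (first piece 1, then v[6]=32)
v[8] = 43  (first piece 4, then v[4]=22)
One optimal plan: pieces 4 + 4 (1 cut) → 44 − 1 = 43.

43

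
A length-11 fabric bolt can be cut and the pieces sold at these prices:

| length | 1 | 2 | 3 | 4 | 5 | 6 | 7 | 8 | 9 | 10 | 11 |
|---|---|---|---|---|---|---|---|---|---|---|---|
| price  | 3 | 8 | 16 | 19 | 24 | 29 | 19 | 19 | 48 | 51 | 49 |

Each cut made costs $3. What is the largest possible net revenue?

53

Build net[k] bottom-up: net[k] = max over allowed piece i of (p[i] + net[k−i]) − 3 per cut.
net[1] = 3
net[2] = max(3+3-3, 8+0) = 8
net[3] = max(3+8-3, 8+3-3, 16+0) = 16
net[4] = max(3+16-3, 8+8-3, 16+3-3, 19+0) = 19
net[5] = max(3+19-3, 8+16-3, 16+8-3, 19+3-3, 24+0) = 24
net[6] = max(3+24-3, 8+19-3, 16+16-3, 19+8-3, 24+3-3, 29+0) = 29
net[7] = max(3+29-3, 8+24-3, 16+19-3, …, 29+3-3, 19+0) = 32
net[8] = max(3+32-3, 8+29-3, 16+24-3, …, 19+3-3, 19+0) = 37
net[9] = max(3+37-3, 8+32-3, 16+29-3, …, 19+3-3, 48+0) = 48
net[10] = max(3+48-3, 8+37-3, 16+32-3, …, 48+3-3, 51+0) = 51
net[11] = max(3+51-3, 8+48-3, 16+37-3, …, 51+3-3, 49+0) = 53
One optimal plan: pieces 9 + 2 (1 cut) → $56 − $3 = $53.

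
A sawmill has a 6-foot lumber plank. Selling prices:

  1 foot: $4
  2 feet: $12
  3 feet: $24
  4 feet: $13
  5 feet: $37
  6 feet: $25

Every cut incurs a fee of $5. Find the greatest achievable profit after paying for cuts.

43

Let v[k] be the best obtainable value from length k. For each k, try every first piece i and keep the best of price[i] + v[k−i] minus the 5 cut fee when i<k.
v[1] = 4
v[2] = max(4+4-5, 12+0) = 12
v[3] = max(4+12-5, 12+4-5, 24+0) = 24
v[4] = max(4+24-5, 12+12-5, 24+4-5, 13+0) = 23
v[5] = max(4+23-5, 12+24-5, 24+12-5, 13+4-5, 37+0) = 37
v[6] = max(4+37-5, 12+23-5, 24+24-5, 13+12-5, 37+4-5, 25+0) = 43
One optimal plan: pieces 3 + 3 (1 cut) → $48 − $5 = $43.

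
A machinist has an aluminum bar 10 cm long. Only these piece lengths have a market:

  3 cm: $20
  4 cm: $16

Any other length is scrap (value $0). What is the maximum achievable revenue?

Build best[k] bottom-up: best[k] = max over allowed piece i of (p[i] + best[k−i]).
best[1] = 0
best[2] = 0
best[3] = 20
best[4] = 20
best[5] = 20
best[6] = 40  (first piece 3, then best[3]=20)
best[7] = 40
best[8] = 40
best[9] = 60  (first piece 3, then best[6]=40)
best[10] = 60
One optimal cutting: pieces 3 + 3 + 3 with 1 cm of scrap → $60.

60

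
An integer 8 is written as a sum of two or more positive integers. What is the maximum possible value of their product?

Define prod[k] = max over 1≤i<k of i · max(k−i, prod[k−i]); the inner max lets the remainder stay uncut if that's better.
prod[2] = 1*max(1,0) = 1*1 = 1
prod[3] = max(1*2, 2*1) = 2
prod[4] = max(1*3, 2*2, 3*1) = 4
prod[5] = max(1*4, 2*3, 3*2, 4*1) = 6
prod[6] = max(1*6, 2*4, 3*3, 4*2, 5*1) = 9
prod[7] = max(1*9, 2*6, 3*4, 4*3, 5*2, 6*1) = 12
prod[8] = max(1*12, 2*9, 3*6, …, 6*2, 7*1) = 18
One optimal split: 3 + 3 + 2; product 3*3*2 = 18.

18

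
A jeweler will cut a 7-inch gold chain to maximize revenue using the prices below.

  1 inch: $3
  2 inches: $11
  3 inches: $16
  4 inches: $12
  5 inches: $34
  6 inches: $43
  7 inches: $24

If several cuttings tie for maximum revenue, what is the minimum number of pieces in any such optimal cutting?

Let r[k] be the best obtainable value from length k. For each k, try every first piece i and keep the best of price[i] + r[k−i].
r[1] = 3
r[2] = max(3+3, 11+0) = 11
r[3] = max(3+11, 11+3, 16+0) = 16
r[4] = max(3+16, 11+11, 16+3, 12+0) = 22
r[5] = max(3+22, 11+16, 16+11, 12+3, 34+0) = 34
r[6] = max(3+34, 11+22, 16+16, 12+11, 34+3, 43+0) = 43
r[7] = max(3+43, 11+34, 16+22, …, 43+3, 24+0) = 46
Maximum revenue is $46.
Now minimize piece count subject to staying optimal: for each k, pieces[k] = 1 + min over i with p[i]+r[k−i]=r[k] of pieces[k−i].
pieces[4] = 2
pieces[5] = 1
pieces[6] = 1
pieces[7] = 2

2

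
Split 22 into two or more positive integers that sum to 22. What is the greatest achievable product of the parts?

Define P[k] = max over 1≤i<k of i · max(k−i, P[k−i]); the inner max lets the remainder stay uncut if that's better.
Small cases: P[2]=1, P[3]=2, P[4]=4, P[5]=6, P[6]=9, P[7]=12, P[8]=18, P[9]=27, P[10]=36, P[11]=54, P[12]=81, P[13]=108, P[14]=162, P[15]=243, P[16]=324.
P[17] = 2*max(15,243) = 2*243 = 486
P[18] = 3*max(15,243) = 3*243 = 729
P[19] = 2*max(17,486) = 2*486 = 972
P[20] = 2*max(18,729) = 2*729 = 1458
P[21] = 3*max(18,729) = 3*729 = 2187
P[22] = 2*max(20,1458) = 2*1458 = 2916
One optimal split: 3 + 3 + 3 + 3 + 3 + 3 + 2 + 2; product 3*3*3*3*3*3*2*2 = 2916.

2916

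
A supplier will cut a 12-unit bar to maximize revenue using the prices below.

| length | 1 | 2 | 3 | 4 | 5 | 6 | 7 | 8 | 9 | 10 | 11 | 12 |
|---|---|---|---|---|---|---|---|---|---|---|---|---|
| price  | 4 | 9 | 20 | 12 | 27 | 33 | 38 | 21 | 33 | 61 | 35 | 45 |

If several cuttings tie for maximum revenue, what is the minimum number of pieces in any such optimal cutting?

4

Build r[k] bottom-up: r[k] = max over allowed piece i of (p[i] + r[k−i]).
r[1] = 4
r[2] = max(4+4, 9+0) = 9
r[3] = max(4+9, 9+4, 20+0) = 20
r[4] = max(4+20, 9+9, 20+4, 12+0) = 24
r[5] = max(4+24, 9+20, 20+9, 12+4, 27+0) = 29
r[6] = max(4+29, 9+24, 20+20, 12+9, 27+4, 33+0) = 40
r[7] = max(4+40, 9+29, 20+24, …, 33+4, 38+0) = 44
r[8] = max(4+44, 9+40, 20+29, …, 38+4, 21+0) = 49
r[9] = max(4+49, 9+44, 20+40, …, 21+4, 33+0) = 60
r[10] = max(4+60, 9+49, 20+44, …, 33+4, 61+0) = 64
r[11] = max(4+64, 9+60, 20+49, …, 61+4, 35+0) = 69
r[12] = max(4+69, 9+64, 20+60, …, 35+4, 45+0) = 80
Maximum revenue is 80.
Now minimize piece count subject to staying optimal: for each k, pieces[k] = 1 + min over i with p[i]+r[k−i]=r[k] of pieces[k−i].
pieces[9] = 3
pieces[10] = 4
pieces[11] = 4
pieces[12] = 4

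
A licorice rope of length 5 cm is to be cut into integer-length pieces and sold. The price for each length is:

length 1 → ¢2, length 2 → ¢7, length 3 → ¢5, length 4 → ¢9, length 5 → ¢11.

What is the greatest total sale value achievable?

Build best[k] bottom-up: best[k] = max over allowed piece i of (p[i] + best[k−i]).
best[1] = 2
best[2] = max(2+2, 7+0) = 7
best[3] = max(2+7, 7+2, 5+0) = 9
best[4] = max(2+9, 7+7, 5+2, 9+0) = 14
best[5] = max(2+14, 7+9, 5+7, 9+2, 11+0) = 16
One optimal cutting: 2 + 2 + 1 → ¢7 + ¢7 + ¢2 = ¢16.

16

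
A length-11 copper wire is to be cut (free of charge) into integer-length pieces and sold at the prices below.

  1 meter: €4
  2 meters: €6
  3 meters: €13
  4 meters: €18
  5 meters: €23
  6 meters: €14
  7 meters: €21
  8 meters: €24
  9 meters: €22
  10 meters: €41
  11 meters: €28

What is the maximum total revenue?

Let r[k] be the best obtainable value from length k. For each k, try every first piece i and keep the best of price[i] + r[k−i].
r[1] = 4
r[2] = max(4+4, 6+0) = 8
r[3] = max(4+8, 6+4, 13+0) = 13
r[4] = max(4+13, 6+8, 13+4, 18+0) = 18
r[5] = max(4+18, 6+13, 13+8, 18+4, 23+0) = 23
r[6] = max(4+23, 6+18, 13+13, 18+8, 23+4, 14+0) = 27
r[7] = max(4+27, 6+23, 13+18, …, 14+4, 21+0) = 31
r[8] = max(4+31, 6+27, 13+23, …, 21+4, 24+0) = 36
r[9] = max(4+36, 6+31, 13+27, …, 24+4, 22+0) = 41
r[10] = max(4+41, 6+36, 13+31, …, 22+4, 41+0) = 46
r[11] = max(4+46, 6+41, 13+36, …, 41+4, 28+0) = 50
One optimal cutting: 5 + 5 + 1 → €23 + €23 + €4 = €50.

50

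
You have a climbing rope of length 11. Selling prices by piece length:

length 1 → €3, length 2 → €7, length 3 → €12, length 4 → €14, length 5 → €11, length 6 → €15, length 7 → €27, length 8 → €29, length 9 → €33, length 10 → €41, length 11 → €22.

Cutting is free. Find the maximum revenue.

44

Let R[k] be the best obtainable value from length k. For each k, try every first piece i and keep the best of price[i] + R[k−i].
R[1] = 3
R[2] = 7
R[3] = 12
R[4] = 15  (first piece 1, then R[3]=12)
R[5] = 19  (first piece 2, then R[3]=12)
R[6] = 24  (first piece 3, then R[3]=12)
R[7] = 27  (first piece 1, then R[6]=24)
R[8] = 31  (first piece 2, then R[6]=24)
R[9] = 36  (first piece 3, then R[6]=24)
R[10] = 41
R[11] = 44  (first piece 1, then R[10]=41)
One optimal cutting: 10 + 1 → €41 + €3 = €44.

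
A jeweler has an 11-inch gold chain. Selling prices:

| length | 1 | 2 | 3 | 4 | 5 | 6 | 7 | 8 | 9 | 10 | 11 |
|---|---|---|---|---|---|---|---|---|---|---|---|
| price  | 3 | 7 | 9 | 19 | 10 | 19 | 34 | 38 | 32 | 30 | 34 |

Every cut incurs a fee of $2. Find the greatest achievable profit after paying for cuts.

Let r[k] be the best obtainable value from length k. For each k, try every first piece i and keep the best of price[i] + r[k−i] minus the 2 cut fee when i<k.
r[1] = 3
r[2] = 7
r[3] = 9
r[4] = 19
r[5] = 20  (first piece 1, then r[4]=19)
r[6] = 24  (first piece 2, then r[4]=19)
r[7] = 34
r[8] = 38
r[9] = 39  (first piece 1, then r[8]=38)
r[10] = 43  (first piece 2, then r[8]=38)
r[11] = 51  (first piece 4, then r[7]=34)
One optimal plan: pieces 7 + 4 (1 cut) → $53 − $2 = $51.

51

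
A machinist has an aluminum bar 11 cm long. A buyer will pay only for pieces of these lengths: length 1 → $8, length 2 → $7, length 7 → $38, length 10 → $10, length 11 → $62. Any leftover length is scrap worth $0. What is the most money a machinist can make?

Build best[k] bottom-up: best[k] = max over allowed piece i of (p[i] + best[k−i]).
best[1] = 8
best[2] = max(8+8, 7+0) = 16
best[3] = max(8+16, 7+8) = 24
best[4] = max(8+24, 7+16) = 32
best[5] = max(8+32, 7+24) = 40
best[6] = max(8+40, 7+32) = 48
best[7] = max(8+48, 7+40, 38+0) = 56
best[8] = max(8+56, 7+48, 38+8) = 64
best[9] = max(8+64, 7+56, 38+16) = 72
best[10] = max(8+72, 7+64, 38+24, 10+0) = 80
best[11] = max(8+80, 7+72, 38+32, 10+8, 62+0) = 88
One optimal cutting: 1 + 1 + 1 + 1 + 1 + 1 + 1 + 1 + 1 + 1 + 1 → $88.

88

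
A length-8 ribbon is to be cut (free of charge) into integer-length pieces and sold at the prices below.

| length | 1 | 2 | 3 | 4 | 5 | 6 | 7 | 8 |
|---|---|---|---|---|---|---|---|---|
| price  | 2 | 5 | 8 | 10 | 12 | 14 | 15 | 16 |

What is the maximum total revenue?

21

Consider every possible first cut. v[k] is the best of p[i]+v[k−i] over all sellable i≤k.
v[1] = 2
v[2] = max(2+2, 5+0) = 5
v[3] = max(2+5, 5+2, 8+0) = 8
v[4] = max(2+8, 5+5, 8+2, 10+0) = 10
v[5] = max(2+10, 5+8, 8+5, 10+2, 12+0) = 13
v[6] = max(2+13, 5+10, 8+8, 10+5, 12+2, 14+0) = 16
v[7] = max(2+16, 5+13, 8+10, …, 14+2, 15+0) = 18
v[8] = max(2+18, 5+16, 8+13, …, 15+2, 16+0) = 21
One optimal cutting: 3 + 3 + 2 → ¢8 + ¢8 + ¢5 = ¢21.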